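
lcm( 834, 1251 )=2502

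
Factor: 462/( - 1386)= - 1/3 = - 3^(-1 ) 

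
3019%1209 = 601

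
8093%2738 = 2617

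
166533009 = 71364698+95168311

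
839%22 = 3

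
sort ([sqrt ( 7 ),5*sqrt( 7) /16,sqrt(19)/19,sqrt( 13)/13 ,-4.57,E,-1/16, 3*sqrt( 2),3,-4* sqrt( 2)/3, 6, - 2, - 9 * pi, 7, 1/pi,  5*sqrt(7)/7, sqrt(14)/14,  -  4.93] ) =[ - 9  *  pi,-4.93,-4.57, - 2,- 4*sqrt( 2)/3, -1/16,sqrt( 19)/19,  sqrt( 14) /14,sqrt(13)/13,1/pi,5 * sqrt( 7)/16, 5*sqrt(7)/7,sqrt(7 ),  E, 3,3*sqrt( 2 ),6 , 7 ] 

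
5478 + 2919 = 8397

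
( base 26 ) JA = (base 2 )111111000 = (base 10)504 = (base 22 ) 10k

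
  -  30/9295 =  - 1  +  1853/1859 = - 0.00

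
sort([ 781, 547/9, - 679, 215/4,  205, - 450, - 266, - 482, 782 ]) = [ - 679, - 482, - 450, - 266,215/4,547/9,205,  781 , 782]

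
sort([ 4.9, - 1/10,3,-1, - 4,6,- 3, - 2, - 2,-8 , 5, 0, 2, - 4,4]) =[ - 8, - 4, - 4 , - 3, - 2, - 2,-1 ,  -  1/10, 0, 2,3 , 4,  4.9,5, 6 ] 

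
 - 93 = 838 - 931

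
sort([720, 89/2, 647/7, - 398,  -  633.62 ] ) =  [ - 633.62,-398 , 89/2,647/7 , 720]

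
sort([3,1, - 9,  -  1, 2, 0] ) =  [ - 9, - 1, 0,1  ,  2,3 ]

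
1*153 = 153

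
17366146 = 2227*7798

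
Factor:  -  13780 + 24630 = 2^1*5^2*7^1*31^1 =10850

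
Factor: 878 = 2^1* 439^1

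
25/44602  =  25/44602=0.00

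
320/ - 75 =-5 + 11/15 = - 4.27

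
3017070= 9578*315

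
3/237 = 1/79 = 0.01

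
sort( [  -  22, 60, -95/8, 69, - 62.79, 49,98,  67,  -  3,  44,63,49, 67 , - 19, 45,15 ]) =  [ - 62.79 ,-22,  -  19,  -  95/8, - 3, 15,  44, 45,49 , 49 , 60,63  ,  67, 67,69,98 ]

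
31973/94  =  31973/94 = 340.14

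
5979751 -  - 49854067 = 55833818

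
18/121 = 18/121 = 0.15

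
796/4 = 199 = 199.00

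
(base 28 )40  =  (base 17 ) 6a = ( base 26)48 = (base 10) 112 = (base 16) 70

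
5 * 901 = 4505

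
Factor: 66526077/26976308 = 936987/379948= 2^( - 2) * 3^1*43^( - 1)*47^ ( - 2)*53^1* 71^1*83^1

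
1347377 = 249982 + 1097395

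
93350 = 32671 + 60679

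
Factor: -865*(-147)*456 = 2^3*3^2*5^1*7^2*19^1*173^1 = 57982680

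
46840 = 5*9368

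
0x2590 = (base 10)9616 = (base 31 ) A06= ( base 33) 8rd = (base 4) 2112100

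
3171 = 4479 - 1308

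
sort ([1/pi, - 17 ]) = [ - 17,1/pi ]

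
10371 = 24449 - 14078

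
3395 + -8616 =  - 5221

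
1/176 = 1/176  =  0.01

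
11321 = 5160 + 6161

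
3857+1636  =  5493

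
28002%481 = 104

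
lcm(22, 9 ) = 198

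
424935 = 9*47215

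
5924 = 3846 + 2078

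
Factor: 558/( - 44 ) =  - 2^( - 1)*3^2 * 11^( - 1) * 31^1 = - 279/22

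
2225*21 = 46725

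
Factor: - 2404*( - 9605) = 2^2*5^1*17^1  *  113^1*601^1=23090420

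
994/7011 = 994/7011 = 0.14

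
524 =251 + 273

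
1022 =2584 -1562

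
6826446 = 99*68954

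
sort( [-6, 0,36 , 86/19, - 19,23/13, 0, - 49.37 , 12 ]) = [ - 49.37, - 19, - 6, 0, 0, 23/13,  86/19 , 12,36 ]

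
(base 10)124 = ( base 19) 6a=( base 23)59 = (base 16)7C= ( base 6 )324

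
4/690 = 2/345 = 0.01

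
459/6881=459/6881= 0.07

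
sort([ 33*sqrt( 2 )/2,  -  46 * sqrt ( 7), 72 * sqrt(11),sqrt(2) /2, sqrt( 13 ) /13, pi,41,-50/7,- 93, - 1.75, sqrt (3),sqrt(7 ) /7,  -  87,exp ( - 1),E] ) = [ - 46*sqrt(7 ),  -  93, - 87, - 50/7,-1.75, sqrt( 13)/13,  exp( - 1), sqrt (7 )/7 , sqrt(2)/2 , sqrt( 3 ),E, pi, 33*sqrt(2) /2,41,72*sqrt ( 11) ] 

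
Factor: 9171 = 3^2*1019^1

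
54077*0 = 0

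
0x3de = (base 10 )990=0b1111011110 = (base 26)1C2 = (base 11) 820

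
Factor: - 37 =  - 37^1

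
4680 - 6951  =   - 2271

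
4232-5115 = -883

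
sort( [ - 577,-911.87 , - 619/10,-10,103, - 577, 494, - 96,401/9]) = [ - 911.87, - 577 , - 577,-96, - 619/10,  -  10,401/9, 103,  494] 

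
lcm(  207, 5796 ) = 5796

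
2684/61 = 44 = 44.00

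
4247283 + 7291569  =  11538852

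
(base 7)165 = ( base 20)4G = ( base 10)96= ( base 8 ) 140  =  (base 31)33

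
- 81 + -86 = -167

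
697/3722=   697/3722 = 0.19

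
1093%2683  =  1093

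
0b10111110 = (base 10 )190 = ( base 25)7f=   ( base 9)231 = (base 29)6g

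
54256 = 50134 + 4122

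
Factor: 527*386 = 2^1*17^1 * 31^1*193^1 = 203422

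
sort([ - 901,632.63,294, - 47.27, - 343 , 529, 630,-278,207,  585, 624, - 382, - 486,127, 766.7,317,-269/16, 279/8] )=[ - 901, - 486, - 382, - 343, - 278, - 47.27,- 269/16,279/8,127,207,294, 317 , 529 , 585 , 624,630,632.63,766.7] 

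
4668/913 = 5 + 103/913 = 5.11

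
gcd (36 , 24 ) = 12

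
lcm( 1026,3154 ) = 85158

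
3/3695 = 3/3695 = 0.00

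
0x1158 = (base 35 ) 3lu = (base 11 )3377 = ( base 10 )4440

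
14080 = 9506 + 4574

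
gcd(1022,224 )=14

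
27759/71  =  390 + 69/71 = 390.97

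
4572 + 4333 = 8905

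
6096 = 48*127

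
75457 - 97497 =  - 22040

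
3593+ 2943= 6536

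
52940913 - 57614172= - 4673259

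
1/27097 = 1/27097 = 0.00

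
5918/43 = 137 + 27/43 = 137.63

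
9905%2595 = 2120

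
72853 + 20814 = 93667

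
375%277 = 98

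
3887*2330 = 9056710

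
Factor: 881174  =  2^1 *7^1*113^1 *557^1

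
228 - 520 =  - 292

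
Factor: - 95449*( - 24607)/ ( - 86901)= -3^( - 1)*11^1*31^1*83^(  -  1)* 349^( - 1) * 2237^1*3079^1   =  - 2348713543/86901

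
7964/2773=7964/2773 = 2.87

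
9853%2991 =880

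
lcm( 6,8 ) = 24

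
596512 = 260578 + 335934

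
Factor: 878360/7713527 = 2^3*5^1*7^1 * 139^( - 1)*211^ (- 1 )*263^(  -  1) * 3137^1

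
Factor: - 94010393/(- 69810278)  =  2^(  -  1 )*53^1*1773781^1*34905139^(-1)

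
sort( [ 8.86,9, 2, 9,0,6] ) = [0, 2,  6,8.86,9, 9 ]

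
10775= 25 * 431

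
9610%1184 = 138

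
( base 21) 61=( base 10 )127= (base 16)7F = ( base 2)1111111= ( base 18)71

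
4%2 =0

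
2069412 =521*3972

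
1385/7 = 197 + 6/7 = 197.86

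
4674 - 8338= - 3664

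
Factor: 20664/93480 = 21/95 = 3^1*5^ ( - 1) * 7^1 * 19^ ( - 1) 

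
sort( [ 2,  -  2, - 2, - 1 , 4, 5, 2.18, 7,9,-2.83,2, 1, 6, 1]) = [ - 2.83, - 2,  -  2,  -  1, 1, 1,2 , 2, 2.18, 4, 5, 6,7 , 9]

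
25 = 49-24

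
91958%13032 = 734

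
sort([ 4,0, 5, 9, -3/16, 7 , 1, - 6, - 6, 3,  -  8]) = [ - 8, - 6, - 6, - 3/16, 0, 1,3, 4,5, 7, 9] 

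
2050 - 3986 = -1936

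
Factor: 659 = 659^1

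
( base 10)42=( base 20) 22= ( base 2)101010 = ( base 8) 52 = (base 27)1F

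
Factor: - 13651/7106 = -2^( - 1 )*19^( - 1 ) * 73^1 = - 73/38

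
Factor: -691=  -  691^1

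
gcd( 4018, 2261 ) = 7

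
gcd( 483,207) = 69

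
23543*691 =16268213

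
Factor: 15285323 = 15285323^1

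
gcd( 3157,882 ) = 7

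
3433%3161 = 272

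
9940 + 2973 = 12913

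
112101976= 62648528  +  49453448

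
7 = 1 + 6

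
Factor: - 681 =  -  3^1 * 227^1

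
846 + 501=1347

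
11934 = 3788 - - 8146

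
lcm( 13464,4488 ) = 13464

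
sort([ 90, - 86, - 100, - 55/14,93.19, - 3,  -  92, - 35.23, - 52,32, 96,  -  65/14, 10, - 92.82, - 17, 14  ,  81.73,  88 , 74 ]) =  [ - 100, - 92.82, - 92,  -  86, - 52, - 35.23,- 17, - 65/14, - 55/14,-3, 10, 14, 32, 74,  81.73,88,  90 , 93.19,96]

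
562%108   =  22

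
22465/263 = 85+110/263 = 85.42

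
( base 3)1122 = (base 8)54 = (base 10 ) 44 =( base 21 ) 22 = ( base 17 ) 2A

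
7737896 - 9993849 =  - 2255953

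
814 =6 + 808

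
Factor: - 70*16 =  - 1120 = - 2^5*5^1*7^1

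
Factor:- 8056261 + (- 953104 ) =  - 5^1*1801873^1 = -9009365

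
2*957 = 1914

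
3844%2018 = 1826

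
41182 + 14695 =55877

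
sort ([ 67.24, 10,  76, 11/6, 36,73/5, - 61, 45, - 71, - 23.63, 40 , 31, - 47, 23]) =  [  -  71, -61, - 47, - 23.63, 11/6, 10, 73/5,23,  31,36, 40, 45 , 67.24,76 ]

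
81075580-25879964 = 55195616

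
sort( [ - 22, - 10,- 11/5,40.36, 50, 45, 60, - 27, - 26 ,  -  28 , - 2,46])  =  [ - 28, - 27, - 26, - 22, - 10 ,-11/5, - 2, 40.36, 45,  46,  50,60] 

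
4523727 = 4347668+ 176059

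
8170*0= 0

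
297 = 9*33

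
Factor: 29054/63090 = 3^(-2 )*5^( - 1)*73^1*199^1*701^( - 1) = 14527/31545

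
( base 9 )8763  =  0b1100100111000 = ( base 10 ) 6456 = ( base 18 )11gc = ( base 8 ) 14470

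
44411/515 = 44411/515= 86.23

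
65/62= 65/62 =1.05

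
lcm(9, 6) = 18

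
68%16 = 4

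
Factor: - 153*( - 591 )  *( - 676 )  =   - 2^2*3^3*13^2*17^1*197^1  =  - 61125948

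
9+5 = 14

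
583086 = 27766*21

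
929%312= 305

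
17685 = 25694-8009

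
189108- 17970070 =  - 17780962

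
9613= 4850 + 4763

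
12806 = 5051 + 7755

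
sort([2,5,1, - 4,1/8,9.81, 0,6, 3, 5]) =[ - 4, 0,1/8,1,2,3,5 , 5,6,9.81]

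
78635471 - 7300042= 71335429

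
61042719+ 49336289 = 110379008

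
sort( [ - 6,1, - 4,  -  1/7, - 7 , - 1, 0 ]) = [ - 7 , - 6 , - 4, - 1, - 1/7, 0 , 1]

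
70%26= 18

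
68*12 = 816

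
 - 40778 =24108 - 64886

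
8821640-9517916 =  - 696276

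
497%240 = 17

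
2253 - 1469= 784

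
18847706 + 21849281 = 40696987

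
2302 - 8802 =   -  6500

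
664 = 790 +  - 126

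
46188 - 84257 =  - 38069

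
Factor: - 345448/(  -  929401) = 2^3 * 11^ (-2 )*29^1*1489^1*7681^ (-1 )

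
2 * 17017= 34034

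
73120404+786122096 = 859242500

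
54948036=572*96063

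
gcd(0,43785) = 43785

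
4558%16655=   4558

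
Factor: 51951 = 3^1*17317^1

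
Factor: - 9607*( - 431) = 13^1*431^1*739^1=4140617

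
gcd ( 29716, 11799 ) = 437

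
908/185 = 908/185 = 4.91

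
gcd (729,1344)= 3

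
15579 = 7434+8145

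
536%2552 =536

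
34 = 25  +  9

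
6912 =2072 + 4840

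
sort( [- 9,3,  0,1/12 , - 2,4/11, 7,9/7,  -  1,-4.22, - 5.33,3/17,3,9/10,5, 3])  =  [ -9,-5.33, - 4.22 , - 2, - 1, 0,1/12,3/17,4/11,9/10,9/7,3,3,3,5,7 ]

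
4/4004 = 1/1001 = 0.00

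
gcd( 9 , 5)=1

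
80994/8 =40497/4  =  10124.25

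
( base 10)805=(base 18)28D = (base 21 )1h7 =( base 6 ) 3421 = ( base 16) 325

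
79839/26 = 79839/26 = 3070.73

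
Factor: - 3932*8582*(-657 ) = 2^3*3^2*7^1 *73^1* 613^1*983^1=   22170086568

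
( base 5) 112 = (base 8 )40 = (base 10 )32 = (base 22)1a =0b100000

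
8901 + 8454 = 17355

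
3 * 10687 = 32061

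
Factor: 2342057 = 47^1*49831^1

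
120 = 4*30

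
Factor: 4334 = 2^1*11^1*197^1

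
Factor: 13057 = 11^1*1187^1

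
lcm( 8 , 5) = 40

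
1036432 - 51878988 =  - 50842556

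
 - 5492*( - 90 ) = 494280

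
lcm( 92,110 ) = 5060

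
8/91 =8/91 = 0.09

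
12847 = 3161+9686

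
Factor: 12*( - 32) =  - 384 = - 2^7*3^1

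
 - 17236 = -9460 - 7776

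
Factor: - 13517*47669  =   - 7^1*73^1*653^1*1931^1  =  - 644341873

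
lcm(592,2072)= 4144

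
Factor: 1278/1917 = 2^1 * 3^(  -  1) = 2/3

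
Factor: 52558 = 2^1*11^1*2389^1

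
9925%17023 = 9925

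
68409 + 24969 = 93378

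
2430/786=405/131= 3.09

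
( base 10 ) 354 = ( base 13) 213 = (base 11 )2A2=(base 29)C6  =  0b101100010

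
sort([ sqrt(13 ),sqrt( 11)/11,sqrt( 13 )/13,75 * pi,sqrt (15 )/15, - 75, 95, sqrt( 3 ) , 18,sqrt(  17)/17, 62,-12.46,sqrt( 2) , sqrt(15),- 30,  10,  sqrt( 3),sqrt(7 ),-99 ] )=[ - 99 ,- 75, - 30 , - 12.46, sqrt(17) /17, sqrt( 15 )/15,  sqrt ( 13) /13 , sqrt(11) /11,sqrt(2), sqrt( 3),sqrt(3 ), sqrt(7 ), sqrt ( 13 ), sqrt (15), 10, 18, 62, 95 , 75*pi ]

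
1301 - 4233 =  - 2932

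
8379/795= 2793/265 = 10.54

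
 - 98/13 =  - 98/13=- 7.54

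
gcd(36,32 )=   4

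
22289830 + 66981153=89270983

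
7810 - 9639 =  - 1829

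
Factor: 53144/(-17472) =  - 73/24 = - 2^( -3) * 3^(-1 )*73^1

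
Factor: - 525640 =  - 2^3 * 5^1*17^1*773^1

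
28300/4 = 7075   =  7075.00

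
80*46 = 3680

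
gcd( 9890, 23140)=10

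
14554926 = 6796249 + 7758677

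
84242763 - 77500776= 6741987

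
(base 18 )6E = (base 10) 122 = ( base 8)172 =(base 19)68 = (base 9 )145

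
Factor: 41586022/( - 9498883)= - 2^1*19^1*733^1*887^( - 1)*1493^1* 10709^( - 1 )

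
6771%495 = 336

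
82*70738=5800516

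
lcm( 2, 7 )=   14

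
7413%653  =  230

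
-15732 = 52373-68105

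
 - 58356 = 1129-59485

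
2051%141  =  77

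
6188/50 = 3094/25 = 123.76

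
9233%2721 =1070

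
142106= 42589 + 99517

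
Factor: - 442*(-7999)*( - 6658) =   -  23539745164= -2^2*13^1*17^1*19^1*421^1*3329^1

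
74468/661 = 112  +  436/661 = 112.66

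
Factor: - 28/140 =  - 1/5 = -5^( - 1 ) 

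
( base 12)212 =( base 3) 102012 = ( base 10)302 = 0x12e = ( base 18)ge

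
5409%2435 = 539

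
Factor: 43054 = 2^1*11^1*19^1 * 103^1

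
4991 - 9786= - 4795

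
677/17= 677/17 = 39.82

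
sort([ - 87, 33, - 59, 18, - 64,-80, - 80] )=[-87,-80, - 80, - 64,-59, 18, 33 ]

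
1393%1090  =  303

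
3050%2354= 696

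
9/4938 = 3/1646 =0.00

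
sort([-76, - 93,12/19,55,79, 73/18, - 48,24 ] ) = [ - 93, - 76, - 48,12/19, 73/18,24,55, 79 ] 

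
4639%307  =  34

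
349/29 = 12 + 1/29 = 12.03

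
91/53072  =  91/53072 = 0.00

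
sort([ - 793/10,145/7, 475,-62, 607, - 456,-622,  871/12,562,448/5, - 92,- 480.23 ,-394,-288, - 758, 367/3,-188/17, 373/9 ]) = [ - 758,-622, - 480.23, - 456, - 394, -288, - 92,-793/10, - 62 ,-188/17, 145/7,373/9, 871/12,448/5, 367/3 , 475,562,  607]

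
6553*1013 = 6638189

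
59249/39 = 59249/39= 1519.21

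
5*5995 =29975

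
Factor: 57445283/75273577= 7^1 * 23^1*37^(-1 )*356803^1*2034421^(-1)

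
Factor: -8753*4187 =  - 53^1*79^1  *8753^1 = -36648811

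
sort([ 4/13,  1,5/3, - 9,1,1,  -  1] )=[-9,- 1, 4/13,1,1 , 1,5/3]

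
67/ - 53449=-1+53382/53449= - 0.00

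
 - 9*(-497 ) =4473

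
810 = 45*18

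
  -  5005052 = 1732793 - 6737845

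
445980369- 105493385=340486984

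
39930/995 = 40 + 26/199  =  40.13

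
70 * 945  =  66150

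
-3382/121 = -3382/121 = - 27.95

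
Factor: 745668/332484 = 231/103=3^1*7^1*11^1*103^(-1 ) 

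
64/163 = 64/163 = 0.39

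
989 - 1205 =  - 216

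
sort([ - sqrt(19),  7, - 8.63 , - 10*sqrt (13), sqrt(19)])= [ - 10 * sqrt( 13 ), - 8.63 ,  -  sqrt ( 19 ), sqrt(19), 7]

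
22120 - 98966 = - 76846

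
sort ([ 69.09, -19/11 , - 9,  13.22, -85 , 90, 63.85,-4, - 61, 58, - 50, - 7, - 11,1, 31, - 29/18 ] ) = [  -  85,-61, - 50, - 11,- 9, - 7, - 4,- 19/11, - 29/18,1,13.22,31,58, 63.85, 69.09, 90]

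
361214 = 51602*7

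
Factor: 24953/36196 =2^( - 2)* 9049^ (  -  1)*24953^1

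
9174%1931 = 1450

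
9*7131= 64179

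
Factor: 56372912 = 2^4 * 3523307^1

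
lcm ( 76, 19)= 76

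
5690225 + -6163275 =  - 473050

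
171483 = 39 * 4397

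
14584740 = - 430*( - 33918)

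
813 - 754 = 59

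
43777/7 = 43777/7 =6253.86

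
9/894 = 3/298 = 0.01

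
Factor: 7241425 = 5^2* 289657^1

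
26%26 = 0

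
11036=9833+1203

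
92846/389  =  238 +264/389= 238.68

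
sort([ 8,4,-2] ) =[ - 2,4,8 ]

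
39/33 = 1 + 2/11  =  1.18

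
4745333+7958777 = 12704110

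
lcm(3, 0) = 0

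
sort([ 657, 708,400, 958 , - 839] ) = [ - 839,400,657, 708, 958 ] 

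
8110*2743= 22245730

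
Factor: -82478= -2^1*11^1*23^1*163^1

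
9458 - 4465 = 4993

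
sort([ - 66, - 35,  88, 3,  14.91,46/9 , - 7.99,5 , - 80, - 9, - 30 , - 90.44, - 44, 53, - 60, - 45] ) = [ - 90.44, - 80, - 66, - 60, - 45, - 44, - 35,  -  30, - 9,  -  7.99,  3, 5,46/9,14.91, 53 , 88]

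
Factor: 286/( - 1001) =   -  2/7 = - 2^1*7^( - 1)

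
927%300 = 27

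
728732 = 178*4094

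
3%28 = 3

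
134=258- 124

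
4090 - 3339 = 751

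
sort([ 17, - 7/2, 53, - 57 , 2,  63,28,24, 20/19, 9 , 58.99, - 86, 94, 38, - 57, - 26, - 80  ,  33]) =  [ - 86, - 80, - 57, - 57, - 26, - 7/2,20/19 , 2,  9,  17, 24, 28,  33 , 38,  53,  58.99,63, 94 ] 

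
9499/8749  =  9499/8749 = 1.09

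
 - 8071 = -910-7161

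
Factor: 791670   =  2^1 * 3^1*5^1*11^1 * 2399^1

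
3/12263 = 3/12263 = 0.00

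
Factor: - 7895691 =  - 3^3* 229^1 * 1277^1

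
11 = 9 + 2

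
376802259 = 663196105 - 286393846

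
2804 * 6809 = 19092436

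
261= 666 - 405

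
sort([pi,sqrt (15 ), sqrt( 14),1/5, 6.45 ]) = [1/5, pi , sqrt(14 ),sqrt(15 ),6.45] 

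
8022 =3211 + 4811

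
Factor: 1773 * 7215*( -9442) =-120783905190 = -  2^1*3^3*5^1*13^1*37^1 * 197^1 * 4721^1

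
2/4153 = 2/4153 =0.00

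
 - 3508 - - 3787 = 279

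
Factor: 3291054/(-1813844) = -2^( - 1)  *3^1 * 13^1  *42193^1* 453461^( - 1) = -1645527/906922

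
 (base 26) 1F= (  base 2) 101001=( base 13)32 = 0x29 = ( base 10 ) 41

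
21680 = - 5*(-4336 )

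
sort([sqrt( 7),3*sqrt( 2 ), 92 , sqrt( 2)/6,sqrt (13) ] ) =[sqrt( 2)/6, sqrt(7),sqrt( 13 ), 3*sqrt( 2),92 ]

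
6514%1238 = 324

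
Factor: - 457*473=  - 11^1*43^1*457^1 = - 216161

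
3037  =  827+2210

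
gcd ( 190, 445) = 5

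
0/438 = 0  =  0.00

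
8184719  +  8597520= 16782239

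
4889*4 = 19556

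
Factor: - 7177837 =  - 7177837^1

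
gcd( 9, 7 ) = 1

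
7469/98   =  1067/14 = 76.21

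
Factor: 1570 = 2^1* 5^1 * 157^1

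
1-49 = -48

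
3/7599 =1/2533  =  0.00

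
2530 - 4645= - 2115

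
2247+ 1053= 3300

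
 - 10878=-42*259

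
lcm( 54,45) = 270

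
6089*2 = 12178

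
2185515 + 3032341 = 5217856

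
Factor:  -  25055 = - 5^1*5011^1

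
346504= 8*43313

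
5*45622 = 228110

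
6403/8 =6403/8=800.38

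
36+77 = 113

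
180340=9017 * 20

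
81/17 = 81/17 = 4.76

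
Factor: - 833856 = - 2^6 * 3^1*43^1*101^1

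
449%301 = 148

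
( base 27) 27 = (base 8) 75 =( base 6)141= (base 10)61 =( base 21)2j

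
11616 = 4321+7295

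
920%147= 38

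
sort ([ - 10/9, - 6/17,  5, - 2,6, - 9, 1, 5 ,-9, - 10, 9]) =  [ - 10, - 9, - 9, - 2, - 10/9, - 6/17 , 1 , 5,  5,6,9]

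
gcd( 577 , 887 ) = 1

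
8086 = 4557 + 3529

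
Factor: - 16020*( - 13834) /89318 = 2^2  *  3^2*5^1*17^( - 1 )*37^ (- 1)*71^(-1 )*89^1*6917^1 = 110810340/44659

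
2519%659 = 542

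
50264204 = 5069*9916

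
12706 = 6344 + 6362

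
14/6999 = 14/6999 = 0.00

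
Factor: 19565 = 5^1*7^1*13^1*43^1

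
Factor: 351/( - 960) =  - 2^( - 6) * 3^2*5^(  -  1)*13^1 = - 117/320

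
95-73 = 22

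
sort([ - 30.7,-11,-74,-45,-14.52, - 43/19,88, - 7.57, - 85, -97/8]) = [ - 85,-74, - 45, - 30.7, - 14.52,-97/8, - 11, - 7.57, - 43/19 , 88 ]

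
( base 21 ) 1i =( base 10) 39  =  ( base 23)1G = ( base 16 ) 27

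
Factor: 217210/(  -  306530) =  - 107^1*151^ ( - 1) = - 107/151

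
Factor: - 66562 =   -  2^1 * 23^1*1447^1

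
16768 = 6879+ 9889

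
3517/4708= 3517/4708=0.75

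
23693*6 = 142158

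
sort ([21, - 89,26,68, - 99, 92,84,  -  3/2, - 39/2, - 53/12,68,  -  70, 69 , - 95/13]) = [ - 99,-89,  -  70, - 39/2,-95/13,  -  53/12, - 3/2,21,26, 68, 68,69,84,92 ] 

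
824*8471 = 6980104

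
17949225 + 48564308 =66513533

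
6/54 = 1/9 = 0.11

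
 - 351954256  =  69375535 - 421329791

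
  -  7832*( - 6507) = 50962824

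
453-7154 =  - 6701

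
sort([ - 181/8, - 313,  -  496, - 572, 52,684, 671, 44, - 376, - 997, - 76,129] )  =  [- 997,-572,  -  496, - 376,-313,  -  76,  -  181/8, 44 , 52, 129,671,  684 ]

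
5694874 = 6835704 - 1140830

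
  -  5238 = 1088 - 6326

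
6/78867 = 2/26289=0.00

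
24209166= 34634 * 699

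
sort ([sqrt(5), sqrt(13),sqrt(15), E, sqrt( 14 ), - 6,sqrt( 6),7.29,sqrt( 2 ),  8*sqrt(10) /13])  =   [ - 6, sqrt( 2 ),8*sqrt(10) /13, sqrt(5) , sqrt( 6 ),E , sqrt(13), sqrt(14),sqrt(15),7.29]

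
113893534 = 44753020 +69140514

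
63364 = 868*73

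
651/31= 21=21.00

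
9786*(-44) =  -  430584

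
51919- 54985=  - 3066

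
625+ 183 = 808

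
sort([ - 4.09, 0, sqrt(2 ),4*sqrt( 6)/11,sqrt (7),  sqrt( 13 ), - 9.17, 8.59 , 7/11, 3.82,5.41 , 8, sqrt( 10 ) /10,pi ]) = [-9.17 ,  -  4.09, 0,sqrt(10) /10, 7/11,4*sqrt( 6)/11, sqrt(2), sqrt ( 7),  pi , sqrt(13 ), 3.82, 5.41 , 8 , 8.59 ]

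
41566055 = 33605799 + 7960256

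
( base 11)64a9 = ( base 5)233324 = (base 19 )14F1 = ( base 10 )8589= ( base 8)20615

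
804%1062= 804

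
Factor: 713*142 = 2^1 * 23^1*31^1*71^1 = 101246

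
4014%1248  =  270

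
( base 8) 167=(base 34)3h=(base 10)119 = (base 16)77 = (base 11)a9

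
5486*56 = 307216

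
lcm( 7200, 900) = 7200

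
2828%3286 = 2828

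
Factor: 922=2^1*461^1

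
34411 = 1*34411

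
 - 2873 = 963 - 3836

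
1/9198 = 1/9198 = 0.00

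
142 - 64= 78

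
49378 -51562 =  - 2184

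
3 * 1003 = 3009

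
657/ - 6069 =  - 219/2023 = - 0.11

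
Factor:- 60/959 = -2^2*3^1*5^1*7^( - 1)*137^( - 1 )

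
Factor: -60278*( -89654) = 5404163812 = 2^2*23^1*1949^1*30139^1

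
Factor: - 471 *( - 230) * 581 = 2^1*3^1*5^1 * 7^1*23^1*83^1*157^1 = 62939730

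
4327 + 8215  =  12542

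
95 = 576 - 481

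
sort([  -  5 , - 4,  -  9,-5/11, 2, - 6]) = [ - 9, - 6, - 5, - 4, - 5/11, 2 ]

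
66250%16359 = 814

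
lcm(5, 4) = 20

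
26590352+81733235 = 108323587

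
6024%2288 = 1448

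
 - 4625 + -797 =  - 5422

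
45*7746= 348570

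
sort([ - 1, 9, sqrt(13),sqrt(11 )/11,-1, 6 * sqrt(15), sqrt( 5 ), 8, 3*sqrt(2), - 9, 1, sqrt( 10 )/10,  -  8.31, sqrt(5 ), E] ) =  [ - 9, - 8.31 , - 1 , - 1, sqrt ( 11 ) /11, sqrt( 10 )/10, 1, sqrt(5 ),sqrt( 5 ),E, sqrt( 13), 3*sqrt(2),8, 9, 6*sqrt(15 ) ]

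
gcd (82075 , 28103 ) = 1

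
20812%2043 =382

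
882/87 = 294/29  =  10.14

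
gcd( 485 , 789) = 1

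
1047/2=1047/2 = 523.50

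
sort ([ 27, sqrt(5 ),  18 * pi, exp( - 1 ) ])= [exp( - 1), sqrt ( 5), 27, 18 *pi]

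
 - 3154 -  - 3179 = 25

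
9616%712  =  360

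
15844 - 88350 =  - 72506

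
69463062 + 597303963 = 666767025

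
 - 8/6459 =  - 8/6459 = -0.00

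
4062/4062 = 1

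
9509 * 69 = 656121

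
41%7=6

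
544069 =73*7453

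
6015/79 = 76+11/79 = 76.14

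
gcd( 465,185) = 5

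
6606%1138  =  916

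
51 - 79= - 28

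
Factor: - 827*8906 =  - 7365262 = - 2^1*61^1*73^1*827^1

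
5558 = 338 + 5220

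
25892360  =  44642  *580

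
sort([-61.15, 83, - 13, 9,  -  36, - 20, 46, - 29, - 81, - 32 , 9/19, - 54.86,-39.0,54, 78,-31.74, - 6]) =[ - 81,  -  61.15, - 54.86, - 39.0, - 36, -32,-31.74,-29, - 20, -13,-6,9/19,9, 46,54,  78 , 83] 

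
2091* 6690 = 13988790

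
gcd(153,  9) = 9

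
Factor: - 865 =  - 5^1 * 173^1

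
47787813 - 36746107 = 11041706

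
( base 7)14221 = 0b111100101110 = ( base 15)1241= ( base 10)3886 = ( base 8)7456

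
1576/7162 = 788/3581 =0.22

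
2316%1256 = 1060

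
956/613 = 1 + 343/613 =1.56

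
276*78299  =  21610524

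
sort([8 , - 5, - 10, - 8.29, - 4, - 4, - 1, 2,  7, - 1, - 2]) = [-10 , - 8.29, - 5, - 4, - 4, - 2,-1, - 1, 2,  7, 8]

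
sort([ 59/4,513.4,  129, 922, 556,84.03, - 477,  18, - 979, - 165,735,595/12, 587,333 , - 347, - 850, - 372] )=[-979, - 850,-477,-372, - 347, - 165 , 59/4,18,  595/12, 84.03,129, 333,513.4,556, 587,  735, 922 ]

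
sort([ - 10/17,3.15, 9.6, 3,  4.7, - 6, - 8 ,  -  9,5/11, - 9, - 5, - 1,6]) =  [ - 9, - 9, - 8, - 6, - 5 , - 1,-10/17,5/11,  3,3.15, 4.7, 6,9.6] 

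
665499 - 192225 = 473274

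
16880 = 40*422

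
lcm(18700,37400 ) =37400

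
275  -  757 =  -482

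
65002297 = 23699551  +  41302746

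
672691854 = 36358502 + 636333352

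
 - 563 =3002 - 3565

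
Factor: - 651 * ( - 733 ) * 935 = 3^1*5^1*7^1*11^1 * 17^1*31^1*733^1 = 446166105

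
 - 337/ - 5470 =337/5470 = 0.06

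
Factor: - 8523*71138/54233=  - 606309174/54233= - 2^1*3^2*193^( -1)*281^(-1)*947^1 *35569^1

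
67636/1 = 67636=67636.00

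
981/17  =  981/17=57.71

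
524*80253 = 42052572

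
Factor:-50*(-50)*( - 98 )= -2^3*5^4*7^2= - 245000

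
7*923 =6461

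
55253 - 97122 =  - 41869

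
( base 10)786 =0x312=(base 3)1002010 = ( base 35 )mg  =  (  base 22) 1dg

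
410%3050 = 410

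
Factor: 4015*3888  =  2^4 * 3^5*5^1*11^1*73^1 = 15610320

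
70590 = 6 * 11765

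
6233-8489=-2256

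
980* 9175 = 8991500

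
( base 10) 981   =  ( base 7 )2601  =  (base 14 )501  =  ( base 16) 3D5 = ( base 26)1bj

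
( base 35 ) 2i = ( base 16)58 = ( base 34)2k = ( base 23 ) 3J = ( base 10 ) 88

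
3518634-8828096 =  - 5309462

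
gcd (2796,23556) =12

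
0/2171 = 0 = 0.00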